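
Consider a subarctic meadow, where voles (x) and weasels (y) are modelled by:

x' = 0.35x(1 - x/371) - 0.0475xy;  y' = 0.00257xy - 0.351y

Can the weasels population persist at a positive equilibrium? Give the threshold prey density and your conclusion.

Threshold x = 137; K > 137, so yes, the predator persists.

The predator equation gives dy/dt > 0 only when x > 0.351/0.00257 = 137.
Without the predator, x → K = 371. Since 371 > 137, the predator can invade and persist.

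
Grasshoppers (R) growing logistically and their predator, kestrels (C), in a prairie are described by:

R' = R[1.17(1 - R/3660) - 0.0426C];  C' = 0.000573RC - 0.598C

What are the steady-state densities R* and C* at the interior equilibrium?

R* ≈ 1040, C* ≈ 19.6

From dC/dt = 0 with C > 0: 0.000573R* = 0.598, so R* = 1040.
Substitute into dR/dt = 0: 1.17(1 - 1040/3660) = 0.0426C*.
The bracket is 0.715, giving C* = 0.836/0.0426 = 19.6.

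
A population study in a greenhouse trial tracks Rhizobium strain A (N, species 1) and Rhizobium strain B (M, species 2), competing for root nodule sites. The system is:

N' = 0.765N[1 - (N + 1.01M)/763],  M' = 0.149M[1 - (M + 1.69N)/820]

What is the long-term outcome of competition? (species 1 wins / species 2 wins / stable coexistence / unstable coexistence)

unstable coexistence (outcome depends on initial conditions)

Compare the nullcline intercepts: K1/α12 = 763/1.01 = 755 < K2 = 820; K2/α21 = 820/1.69 = 485 < K1 = 763.
Since both are reversed, neither can invade when rare; the interior point is a saddle.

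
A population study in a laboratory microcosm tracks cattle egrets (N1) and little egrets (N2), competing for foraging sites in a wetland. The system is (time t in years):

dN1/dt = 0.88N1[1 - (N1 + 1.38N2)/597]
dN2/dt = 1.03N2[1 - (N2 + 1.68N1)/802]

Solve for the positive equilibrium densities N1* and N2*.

N1* ≈ 387, N2* ≈ 152

Setting both brackets to zero gives the nullclines N1 + 1.38N2 = 597 and 1.68N1 + N2 = 802.
Substituting N2 = 802 - 1.68N1 into the first: N1(1 - 1.38·1.68) = 597 - 1.38·802.
So N1* = -510/-1.32 = 387, and then N2* = 802 - 1.68·387 = 152.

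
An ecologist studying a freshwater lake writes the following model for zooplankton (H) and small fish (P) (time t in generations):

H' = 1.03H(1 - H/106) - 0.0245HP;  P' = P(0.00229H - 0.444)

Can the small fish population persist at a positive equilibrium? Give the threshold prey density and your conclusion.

Threshold H = 194; K < 194, so no, the predator goes extinct.

The predator equation gives dP/dt > 0 only when H > 0.444/0.00229 = 194.
Without the predator, H → K = 106. Since 106 < 194, the predator cannot invade.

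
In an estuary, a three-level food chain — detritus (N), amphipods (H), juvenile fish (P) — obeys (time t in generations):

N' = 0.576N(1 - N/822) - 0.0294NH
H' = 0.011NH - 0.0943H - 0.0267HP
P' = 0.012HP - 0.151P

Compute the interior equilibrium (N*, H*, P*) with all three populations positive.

N* ≈ 294, H* ≈ 12.6, P* ≈ 118

From dP/dt = 0: 0.012H* = 0.151, so H* = 12.6.
From dN/dt = 0: 0.576(1 - N*/822) = 0.0294·12.6, giving N* = 822·(1 - 0.642) = 294.
From dH/dt = 0: 0.011·294 - 0.0943 = 0.0267P*, so P* = 3.14/0.0267 = 118.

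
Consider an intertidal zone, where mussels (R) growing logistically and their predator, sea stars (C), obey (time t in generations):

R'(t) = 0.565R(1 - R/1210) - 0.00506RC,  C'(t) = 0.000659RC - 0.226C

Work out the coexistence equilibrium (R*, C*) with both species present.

From dC/dt = 0 with C > 0: 0.000659R* = 0.226, so R* = 343.
Substitute into dR/dt = 0: 0.565(1 - 343/1210) = 0.00506C*.
The bracket is 0.717, giving C* = 0.405/0.00506 = 80.

R* ≈ 343, C* ≈ 80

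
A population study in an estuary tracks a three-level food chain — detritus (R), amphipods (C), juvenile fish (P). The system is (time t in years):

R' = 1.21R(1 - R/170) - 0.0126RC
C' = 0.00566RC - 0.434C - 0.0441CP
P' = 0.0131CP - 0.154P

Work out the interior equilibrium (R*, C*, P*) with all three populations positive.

R* ≈ 149, C* ≈ 11.8, P* ≈ 9.31

From dP/dt = 0: 0.0131C* = 0.154, so C* = 11.8.
From dR/dt = 0: 1.21(1 - R*/170) = 0.0126·11.8, giving R* = 170·(1 - 0.122) = 149.
From dC/dt = 0: 0.00566·149 - 0.434 = 0.0441P*, so P* = 0.41/0.0441 = 9.31.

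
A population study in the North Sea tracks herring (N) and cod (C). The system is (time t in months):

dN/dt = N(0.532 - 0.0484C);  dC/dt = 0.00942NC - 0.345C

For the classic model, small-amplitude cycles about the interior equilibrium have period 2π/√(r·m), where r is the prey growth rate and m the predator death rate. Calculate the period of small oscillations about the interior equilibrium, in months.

Here r = 0.532 and m = 0.345, so r·m = 0.184.
ω = √0.184 = 0.428 per month, hence T = 2π/ω ≈ 14.7 months.

T ≈ 14.7 months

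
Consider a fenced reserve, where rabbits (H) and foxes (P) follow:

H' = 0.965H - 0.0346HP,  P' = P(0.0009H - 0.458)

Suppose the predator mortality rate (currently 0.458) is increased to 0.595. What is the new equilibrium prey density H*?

At the interior fixed point, setting dP/dt = 0 with P > 0 fixes H* = (predator death rate)/(HP coefficient) — independent of the other coefficients.
With the change, H* = 0.595/0.0009 = 661; it rises from 509.

H* ≈ 661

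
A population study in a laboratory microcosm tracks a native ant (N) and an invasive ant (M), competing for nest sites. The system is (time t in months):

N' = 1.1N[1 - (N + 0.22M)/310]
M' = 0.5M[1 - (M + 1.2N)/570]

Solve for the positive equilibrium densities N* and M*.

N* ≈ 251, M* ≈ 269

Setting both brackets to zero gives the nullclines N + 0.22M = 310 and 1.2N + M = 570.
Substituting M = 570 - 1.2N into the first: N(1 - 0.22·1.2) = 310 - 0.22·570.
So N* = 185/0.736 = 251, and then M* = 570 - 1.2·251 = 269.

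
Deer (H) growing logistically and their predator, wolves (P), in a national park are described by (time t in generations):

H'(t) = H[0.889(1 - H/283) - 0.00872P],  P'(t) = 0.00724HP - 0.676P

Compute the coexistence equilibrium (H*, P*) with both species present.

From dP/dt = 0 with P > 0: 0.00724H* = 0.676, so H* = 93.4.
Substitute into dH/dt = 0: 0.889(1 - 93.4/283) = 0.00872P*.
The bracket is 0.67, giving P* = 0.596/0.00872 = 68.3.

H* ≈ 93.4, P* ≈ 68.3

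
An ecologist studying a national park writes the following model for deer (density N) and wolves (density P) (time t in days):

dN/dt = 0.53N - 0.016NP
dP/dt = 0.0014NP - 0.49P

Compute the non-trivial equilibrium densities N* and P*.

N* ≈ 350, P* ≈ 33.1

Set dP/dt = 0 with P > 0: 0.0014N - 0.49 = 0, so N* = 0.49/0.0014 = 350.
Set dN/dt = 0 with N > 0: 0.53 - 0.016P = 0, so P* = 0.53/0.016 = 33.1.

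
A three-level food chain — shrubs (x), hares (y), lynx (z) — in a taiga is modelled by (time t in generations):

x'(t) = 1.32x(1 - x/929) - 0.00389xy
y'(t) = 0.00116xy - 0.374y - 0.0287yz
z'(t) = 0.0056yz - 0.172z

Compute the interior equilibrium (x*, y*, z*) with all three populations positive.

x* ≈ 845, y* ≈ 30.7, z* ≈ 21.1

From dz/dt = 0: 0.0056y* = 0.172, so y* = 30.7.
From dx/dt = 0: 1.32(1 - x*/929) = 0.00389·30.7, giving x* = 929·(1 - 0.0905) = 845.
From dy/dt = 0: 0.00116·845 - 0.374 = 0.0287z*, so z* = 0.606/0.0287 = 21.1.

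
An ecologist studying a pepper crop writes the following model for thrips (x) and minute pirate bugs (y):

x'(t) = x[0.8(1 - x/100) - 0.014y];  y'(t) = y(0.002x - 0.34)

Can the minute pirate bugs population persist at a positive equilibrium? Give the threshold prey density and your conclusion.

Threshold x = 170; K < 170, so no, the predator goes extinct.

The predator equation gives dy/dt > 0 only when x > 0.34/0.002 = 170.
Without the predator, x → K = 100. Since 100 < 170, the predator cannot invade.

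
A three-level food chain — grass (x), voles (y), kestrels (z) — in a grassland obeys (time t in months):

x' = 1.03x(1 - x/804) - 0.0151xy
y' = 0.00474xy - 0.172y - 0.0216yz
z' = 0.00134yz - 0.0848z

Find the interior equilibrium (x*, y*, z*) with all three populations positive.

x* ≈ 58.1, y* ≈ 63.3, z* ≈ 4.78

From dz/dt = 0: 0.00134y* = 0.0848, so y* = 63.3.
From dx/dt = 0: 1.03(1 - x*/804) = 0.0151·63.3, giving x* = 804·(1 - 0.928) = 58.1.
From dy/dt = 0: 0.00474·58.1 - 0.172 = 0.0216z*, so z* = 0.103/0.0216 = 4.78.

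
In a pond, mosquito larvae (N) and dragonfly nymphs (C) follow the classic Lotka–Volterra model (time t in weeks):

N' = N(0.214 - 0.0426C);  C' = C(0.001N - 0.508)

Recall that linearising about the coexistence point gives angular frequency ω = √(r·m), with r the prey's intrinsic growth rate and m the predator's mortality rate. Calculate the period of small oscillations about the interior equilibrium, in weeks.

Here r = 0.214 and m = 0.508, so r·m = 0.109.
ω = √0.109 = 0.33 per week, hence T = 2π/ω ≈ 19.1 weeks.

T ≈ 19.1 weeks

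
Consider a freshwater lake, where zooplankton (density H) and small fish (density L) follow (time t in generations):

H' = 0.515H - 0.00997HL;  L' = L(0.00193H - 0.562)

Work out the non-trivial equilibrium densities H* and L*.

H* ≈ 291, L* ≈ 51.7

Set dL/dt = 0 with L > 0: 0.00193H - 0.562 = 0, so H* = 0.562/0.00193 = 291.
Set dH/dt = 0 with H > 0: 0.515 - 0.00997L = 0, so L* = 0.515/0.00997 = 51.7.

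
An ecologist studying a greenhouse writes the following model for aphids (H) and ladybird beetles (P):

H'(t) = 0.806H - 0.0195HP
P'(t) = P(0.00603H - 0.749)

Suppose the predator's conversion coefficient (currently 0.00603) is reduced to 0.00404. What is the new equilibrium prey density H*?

H* ≈ 185

At the interior fixed point, setting dP/dt = 0 with P > 0 fixes H* = (predator death rate)/(HP coefficient) — independent of the other coefficients.
With the change, H* = 0.749/0.00404 = 185; it rises from 124.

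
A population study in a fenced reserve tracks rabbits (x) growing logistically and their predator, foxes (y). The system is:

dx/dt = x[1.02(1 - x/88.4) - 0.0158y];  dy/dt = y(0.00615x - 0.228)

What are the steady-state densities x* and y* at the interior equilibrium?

From dy/dt = 0 with y > 0: 0.00615x* = 0.228, so x* = 37.1.
Substitute into dx/dt = 0: 1.02(1 - 37.1/88.4) = 0.0158y*.
The bracket is 0.581, giving y* = 0.592/0.0158 = 37.5.

x* ≈ 37.1, y* ≈ 37.5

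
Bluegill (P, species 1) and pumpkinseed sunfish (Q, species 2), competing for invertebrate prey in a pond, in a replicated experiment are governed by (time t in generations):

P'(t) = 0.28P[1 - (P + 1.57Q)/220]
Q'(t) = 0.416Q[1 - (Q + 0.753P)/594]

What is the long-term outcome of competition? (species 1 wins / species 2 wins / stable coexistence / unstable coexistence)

species 2 excludes species 1

Compare the nullcline intercepts: K1/α12 = 220/1.57 = 140 < K2 = 594; K2/α21 = 594/0.753 = 789 > K1 = 220.
Since the inequalities point opposite ways, species 2 can invade but species 1 cannot.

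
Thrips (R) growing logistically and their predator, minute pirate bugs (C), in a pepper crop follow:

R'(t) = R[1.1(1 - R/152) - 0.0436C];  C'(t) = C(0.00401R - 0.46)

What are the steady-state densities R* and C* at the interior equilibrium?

From dC/dt = 0 with C > 0: 0.00401R* = 0.46, so R* = 115.
Substitute into dR/dt = 0: 1.1(1 - 115/152) = 0.0436C*.
The bracket is 0.245, giving C* = 0.27/0.0436 = 6.19.

R* ≈ 115, C* ≈ 6.19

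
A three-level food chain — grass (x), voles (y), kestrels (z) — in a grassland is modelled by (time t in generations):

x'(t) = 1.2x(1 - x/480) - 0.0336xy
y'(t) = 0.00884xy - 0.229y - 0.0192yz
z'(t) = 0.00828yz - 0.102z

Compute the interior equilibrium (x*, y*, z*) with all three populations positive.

From dz/dt = 0: 0.00828y* = 0.102, so y* = 12.3.
From dx/dt = 0: 1.2(1 - x*/480) = 0.0336·12.3, giving x* = 480·(1 - 0.345) = 314.
From dy/dt = 0: 0.00884·314 - 0.229 = 0.0192z*, so z* = 2.55/0.0192 = 133.

x* ≈ 314, y* ≈ 12.3, z* ≈ 133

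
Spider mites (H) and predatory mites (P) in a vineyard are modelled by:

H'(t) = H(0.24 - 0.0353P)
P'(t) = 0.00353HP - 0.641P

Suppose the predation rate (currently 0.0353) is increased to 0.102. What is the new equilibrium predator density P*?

At the interior fixed point, setting dH/dt = 0 with H > 0 fixes P* = (prey growth rate)/(HP coefficient) — independent of the other coefficients.
With the change, P* = 0.24/0.102 = 2.35; it falls from 6.8.

P* ≈ 2.35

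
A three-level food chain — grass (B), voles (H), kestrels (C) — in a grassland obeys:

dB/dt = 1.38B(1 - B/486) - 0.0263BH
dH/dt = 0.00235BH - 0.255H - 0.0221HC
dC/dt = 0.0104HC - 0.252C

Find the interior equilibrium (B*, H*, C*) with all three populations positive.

From dC/dt = 0: 0.0104H* = 0.252, so H* = 24.2.
From dB/dt = 0: 1.38(1 - B*/486) = 0.0263·24.2, giving B* = 486·(1 - 0.462) = 262.
From dH/dt = 0: 0.00235·262 - 0.255 = 0.0221C*, so C* = 0.36/0.0221 = 16.3.

B* ≈ 262, H* ≈ 24.2, C* ≈ 16.3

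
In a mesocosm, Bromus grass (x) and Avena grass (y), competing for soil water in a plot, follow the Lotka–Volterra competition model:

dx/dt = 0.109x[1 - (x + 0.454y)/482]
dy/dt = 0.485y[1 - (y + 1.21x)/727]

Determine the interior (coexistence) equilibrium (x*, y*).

x* ≈ 337, y* ≈ 319

Setting both brackets to zero gives the nullclines x + 0.454y = 482 and 1.21x + y = 727.
Substituting y = 727 - 1.21x into the first: x(1 - 0.454·1.21) = 482 - 0.454·727.
So x* = 152/0.451 = 337, and then y* = 727 - 1.21·337 = 319.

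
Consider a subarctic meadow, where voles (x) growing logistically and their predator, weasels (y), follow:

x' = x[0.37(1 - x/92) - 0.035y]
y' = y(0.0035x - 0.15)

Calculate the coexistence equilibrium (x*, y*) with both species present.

From dy/dt = 0 with y > 0: 0.0035x* = 0.15, so x* = 42.9.
Substitute into dx/dt = 0: 0.37(1 - 42.9/92) = 0.035y*.
The bracket is 0.534, giving y* = 0.198/0.035 = 5.65.

x* ≈ 42.9, y* ≈ 5.65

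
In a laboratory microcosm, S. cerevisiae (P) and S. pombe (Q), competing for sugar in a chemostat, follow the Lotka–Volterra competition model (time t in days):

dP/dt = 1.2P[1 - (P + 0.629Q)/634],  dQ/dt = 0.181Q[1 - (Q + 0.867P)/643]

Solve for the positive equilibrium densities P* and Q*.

P* ≈ 505, Q* ≈ 205

Setting both brackets to zero gives the nullclines P + 0.629Q = 634 and 0.867P + Q = 643.
Substituting Q = 643 - 0.867P into the first: P(1 - 0.629·0.867) = 634 - 0.629·643.
So P* = 230/0.455 = 505, and then Q* = 643 - 0.867·505 = 205.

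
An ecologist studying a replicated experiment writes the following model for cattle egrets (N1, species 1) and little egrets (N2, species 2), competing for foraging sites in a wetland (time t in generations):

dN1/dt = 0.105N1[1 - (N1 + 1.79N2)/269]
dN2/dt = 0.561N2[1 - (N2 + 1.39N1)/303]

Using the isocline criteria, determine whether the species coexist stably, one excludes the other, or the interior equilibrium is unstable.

Compare the nullcline intercepts: K1/α12 = 269/1.79 = 150 < K2 = 303; K2/α21 = 303/1.39 = 218 < K1 = 269.
Since both are reversed, neither can invade when rare; the interior point is a saddle.

unstable coexistence (outcome depends on initial conditions)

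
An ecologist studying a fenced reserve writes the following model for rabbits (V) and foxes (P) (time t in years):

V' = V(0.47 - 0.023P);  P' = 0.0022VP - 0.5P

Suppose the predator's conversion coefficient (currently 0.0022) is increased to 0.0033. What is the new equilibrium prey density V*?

At the interior fixed point, setting dP/dt = 0 with P > 0 fixes V* = (predator death rate)/(VP coefficient) — independent of the other coefficients.
With the change, V* = 0.5/0.0033 = 152; it falls from 227.

V* ≈ 152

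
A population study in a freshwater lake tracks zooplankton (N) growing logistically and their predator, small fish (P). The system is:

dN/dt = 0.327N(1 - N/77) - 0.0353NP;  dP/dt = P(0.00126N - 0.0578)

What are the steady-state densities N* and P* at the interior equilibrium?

From dP/dt = 0 with P > 0: 0.00126N* = 0.0578, so N* = 45.9.
Substitute into dN/dt = 0: 0.327(1 - 45.9/77) = 0.0353P*.
The bracket is 0.404, giving P* = 0.132/0.0353 = 3.74.

N* ≈ 45.9, P* ≈ 3.74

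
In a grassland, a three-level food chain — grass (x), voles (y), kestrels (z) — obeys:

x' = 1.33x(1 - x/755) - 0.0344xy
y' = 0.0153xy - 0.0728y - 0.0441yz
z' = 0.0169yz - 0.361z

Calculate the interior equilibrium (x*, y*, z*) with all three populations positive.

x* ≈ 338, y* ≈ 21.4, z* ≈ 116

From dz/dt = 0: 0.0169y* = 0.361, so y* = 21.4.
From dx/dt = 0: 1.33(1 - x*/755) = 0.0344·21.4, giving x* = 755·(1 - 0.552) = 338.
From dy/dt = 0: 0.0153·338 - 0.0728 = 0.0441z*, so z* = 5.1/0.0441 = 116.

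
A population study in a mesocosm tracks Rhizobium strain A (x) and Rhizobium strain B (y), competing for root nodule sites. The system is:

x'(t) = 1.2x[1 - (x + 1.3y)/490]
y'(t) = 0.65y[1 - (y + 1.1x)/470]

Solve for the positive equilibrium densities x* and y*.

Setting both brackets to zero gives the nullclines x + 1.3y = 490 and 1.1x + y = 470.
Substituting y = 470 - 1.1x into the first: x(1 - 1.3·1.1) = 490 - 1.3·470.
So x* = -121/-0.43 = 281, and then y* = 470 - 1.1·281 = 160.

x* ≈ 281, y* ≈ 160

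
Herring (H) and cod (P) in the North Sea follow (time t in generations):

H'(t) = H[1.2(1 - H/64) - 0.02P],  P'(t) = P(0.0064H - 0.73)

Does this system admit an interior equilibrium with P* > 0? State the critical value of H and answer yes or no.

Threshold H = 114; K < 114, so no, the predator goes extinct.

The predator equation gives dP/dt > 0 only when H > 0.73/0.0064 = 114.
Without the predator, H → K = 64. Since 64 < 114, the predator cannot invade.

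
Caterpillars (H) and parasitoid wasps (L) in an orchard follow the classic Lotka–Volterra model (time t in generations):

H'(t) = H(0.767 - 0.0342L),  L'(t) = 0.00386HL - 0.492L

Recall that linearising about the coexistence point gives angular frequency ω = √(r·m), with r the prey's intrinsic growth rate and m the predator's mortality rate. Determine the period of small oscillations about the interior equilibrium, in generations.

T ≈ 10.2 generations

Here r = 0.767 and m = 0.492, so r·m = 0.377.
ω = √0.377 = 0.614 per generation, hence T = 2π/ω ≈ 10.2 generations.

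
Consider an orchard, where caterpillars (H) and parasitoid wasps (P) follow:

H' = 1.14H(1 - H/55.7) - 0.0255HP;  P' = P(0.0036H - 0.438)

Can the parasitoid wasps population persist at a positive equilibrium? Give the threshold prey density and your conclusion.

The predator equation gives dP/dt > 0 only when H > 0.438/0.0036 = 122.
Without the predator, H → K = 55.7. Since 55.7 < 122, the predator cannot invade.

Threshold H = 122; K < 122, so no, the predator goes extinct.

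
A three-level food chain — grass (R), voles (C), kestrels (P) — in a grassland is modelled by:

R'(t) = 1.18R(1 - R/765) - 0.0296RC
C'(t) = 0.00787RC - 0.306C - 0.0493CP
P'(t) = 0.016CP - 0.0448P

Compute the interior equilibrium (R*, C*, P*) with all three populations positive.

From dP/dt = 0: 0.016C* = 0.0448, so C* = 2.8.
From dR/dt = 0: 1.18(1 - R*/765) = 0.0296·2.8, giving R* = 765·(1 - 0.0702) = 711.
From dC/dt = 0: 0.00787·711 - 0.306 = 0.0493P*, so P* = 5.29/0.0493 = 107.

R* ≈ 711, C* ≈ 2.8, P* ≈ 107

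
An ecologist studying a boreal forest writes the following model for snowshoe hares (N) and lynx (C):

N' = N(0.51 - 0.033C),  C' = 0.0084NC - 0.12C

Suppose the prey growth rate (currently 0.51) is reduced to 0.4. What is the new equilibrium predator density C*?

C* ≈ 12.1

At the interior fixed point, setting dN/dt = 0 with N > 0 fixes C* = (prey growth rate)/(NC coefficient) — independent of the other coefficients.
With the change, C* = 0.4/0.033 = 12.1; it falls from 15.5.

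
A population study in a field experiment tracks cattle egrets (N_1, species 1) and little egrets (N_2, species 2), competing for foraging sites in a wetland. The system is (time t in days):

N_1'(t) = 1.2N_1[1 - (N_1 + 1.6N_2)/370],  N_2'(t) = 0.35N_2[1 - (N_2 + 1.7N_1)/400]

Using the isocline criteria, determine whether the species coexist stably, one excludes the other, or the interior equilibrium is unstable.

unstable coexistence (outcome depends on initial conditions)

Compare the nullcline intercepts: K1/α12 = 370/1.6 = 231 < K2 = 400; K2/α21 = 400/1.7 = 235 < K1 = 370.
Since both are reversed, neither can invade when rare; the interior point is a saddle.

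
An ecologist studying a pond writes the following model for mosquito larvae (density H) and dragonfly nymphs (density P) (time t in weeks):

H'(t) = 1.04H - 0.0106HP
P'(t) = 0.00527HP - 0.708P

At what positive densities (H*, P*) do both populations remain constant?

H* ≈ 134, P* ≈ 98.1

Set dP/dt = 0 with P > 0: 0.00527H - 0.708 = 0, so H* = 0.708/0.00527 = 134.
Set dH/dt = 0 with H > 0: 1.04 - 0.0106P = 0, so P* = 1.04/0.0106 = 98.1.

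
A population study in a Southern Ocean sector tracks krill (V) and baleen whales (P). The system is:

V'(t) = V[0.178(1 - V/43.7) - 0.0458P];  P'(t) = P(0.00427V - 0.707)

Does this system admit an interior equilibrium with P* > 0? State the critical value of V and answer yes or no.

Threshold V = 166; K < 166, so no, the predator goes extinct.

The predator equation gives dP/dt > 0 only when V > 0.707/0.00427 = 166.
Without the predator, V → K = 43.7. Since 43.7 < 166, the predator cannot invade.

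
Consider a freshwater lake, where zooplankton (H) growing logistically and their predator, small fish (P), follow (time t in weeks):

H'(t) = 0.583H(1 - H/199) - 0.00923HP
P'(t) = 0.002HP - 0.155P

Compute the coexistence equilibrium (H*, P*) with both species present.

From dP/dt = 0 with P > 0: 0.002H* = 0.155, so H* = 77.5.
Substitute into dH/dt = 0: 0.583(1 - 77.5/199) = 0.00923P*.
The bracket is 0.611, giving P* = 0.356/0.00923 = 38.6.

H* ≈ 77.5, P* ≈ 38.6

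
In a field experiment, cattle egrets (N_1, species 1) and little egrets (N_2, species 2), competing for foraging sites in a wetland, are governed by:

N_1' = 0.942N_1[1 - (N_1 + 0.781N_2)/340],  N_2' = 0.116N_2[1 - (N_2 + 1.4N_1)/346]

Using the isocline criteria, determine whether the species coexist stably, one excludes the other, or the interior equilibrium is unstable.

species 1 excludes species 2

Compare the nullcline intercepts: K1/α12 = 340/0.781 = 435 > K2 = 346; K2/α21 = 346/1.4 = 247 < K1 = 340.
Since the inequalities point opposite ways, species 1 can invade but species 2 cannot.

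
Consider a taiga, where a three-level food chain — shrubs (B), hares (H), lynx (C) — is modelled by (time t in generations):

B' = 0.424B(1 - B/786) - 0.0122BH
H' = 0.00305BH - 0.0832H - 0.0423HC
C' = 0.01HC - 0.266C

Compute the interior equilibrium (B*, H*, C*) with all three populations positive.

B* ≈ 184, H* ≈ 26.6, C* ≈ 11.3

From dC/dt = 0: 0.01H* = 0.266, so H* = 26.6.
From dB/dt = 0: 0.424(1 - B*/786) = 0.0122·26.6, giving B* = 786·(1 - 0.765) = 184.
From dH/dt = 0: 0.00305·184 - 0.0832 = 0.0423C*, so C* = 0.479/0.0423 = 11.3.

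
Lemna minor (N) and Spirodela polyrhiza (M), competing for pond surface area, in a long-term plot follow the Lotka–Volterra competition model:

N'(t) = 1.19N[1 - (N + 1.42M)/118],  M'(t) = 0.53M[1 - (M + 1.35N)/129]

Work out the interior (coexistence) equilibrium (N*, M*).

N* ≈ 71.1, M* ≈ 33

Setting both brackets to zero gives the nullclines N + 1.42M = 118 and 1.35N + M = 129.
Substituting M = 129 - 1.35N into the first: N(1 - 1.42·1.35) = 118 - 1.42·129.
So N* = -65.2/-0.917 = 71.1, and then M* = 129 - 1.35·71.1 = 33.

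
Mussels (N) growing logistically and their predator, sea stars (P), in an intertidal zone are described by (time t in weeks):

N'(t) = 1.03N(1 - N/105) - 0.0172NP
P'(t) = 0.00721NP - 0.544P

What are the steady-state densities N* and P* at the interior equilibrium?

From dP/dt = 0 with P > 0: 0.00721N* = 0.544, so N* = 75.5.
Substitute into dN/dt = 0: 1.03(1 - 75.5/105) = 0.0172P*.
The bracket is 0.281, giving P* = 0.29/0.0172 = 16.9.

N* ≈ 75.5, P* ≈ 16.9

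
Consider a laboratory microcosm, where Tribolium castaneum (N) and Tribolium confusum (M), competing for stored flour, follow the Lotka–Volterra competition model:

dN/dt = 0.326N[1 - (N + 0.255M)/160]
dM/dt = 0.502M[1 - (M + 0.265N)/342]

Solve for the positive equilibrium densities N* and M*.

N* ≈ 78.1, M* ≈ 321

Setting both brackets to zero gives the nullclines N + 0.255M = 160 and 0.265N + M = 342.
Substituting M = 342 - 0.265N into the first: N(1 - 0.255·0.265) = 160 - 0.255·342.
So N* = 72.8/0.932 = 78.1, and then M* = 342 - 0.265·78.1 = 321.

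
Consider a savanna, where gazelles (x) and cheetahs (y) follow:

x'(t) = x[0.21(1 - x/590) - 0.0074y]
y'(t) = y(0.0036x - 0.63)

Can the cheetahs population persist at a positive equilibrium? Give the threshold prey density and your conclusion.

The predator equation gives dy/dt > 0 only when x > 0.63/0.0036 = 175.
Without the predator, x → K = 590. Since 590 > 175, the predator can invade and persist.

Threshold x = 175; K > 175, so yes, the predator persists.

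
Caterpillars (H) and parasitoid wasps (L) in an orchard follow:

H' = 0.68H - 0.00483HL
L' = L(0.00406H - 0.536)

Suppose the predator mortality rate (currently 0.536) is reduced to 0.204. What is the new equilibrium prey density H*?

H* ≈ 50.2

At the interior fixed point, setting dL/dt = 0 with L > 0 fixes H* = (predator death rate)/(HL coefficient) — independent of the other coefficients.
With the change, H* = 0.204/0.00406 = 50.2; it falls from 132.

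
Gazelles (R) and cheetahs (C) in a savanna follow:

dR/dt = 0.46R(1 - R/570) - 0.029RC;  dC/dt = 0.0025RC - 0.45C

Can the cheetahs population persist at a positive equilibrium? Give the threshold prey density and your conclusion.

The predator equation gives dC/dt > 0 only when R > 0.45/0.0025 = 180.
Without the predator, R → K = 570. Since 570 > 180, the predator can invade and persist.

Threshold R = 180; K > 180, so yes, the predator persists.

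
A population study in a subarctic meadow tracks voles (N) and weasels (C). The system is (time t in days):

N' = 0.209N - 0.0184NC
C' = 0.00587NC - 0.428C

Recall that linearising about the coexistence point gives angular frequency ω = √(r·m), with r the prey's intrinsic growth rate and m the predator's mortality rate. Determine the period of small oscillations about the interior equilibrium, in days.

Here r = 0.209 and m = 0.428, so r·m = 0.0895.
ω = √0.0895 = 0.299 per day, hence T = 2π/ω ≈ 21 days.

T ≈ 21 days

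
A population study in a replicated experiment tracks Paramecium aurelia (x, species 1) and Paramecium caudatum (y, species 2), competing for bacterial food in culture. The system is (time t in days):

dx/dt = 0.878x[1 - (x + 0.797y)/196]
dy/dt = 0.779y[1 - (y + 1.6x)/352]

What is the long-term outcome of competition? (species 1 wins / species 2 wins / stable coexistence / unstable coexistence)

species 2 excludes species 1

Compare the nullcline intercepts: K1/α12 = 196/0.797 = 246 < K2 = 352; K2/α21 = 352/1.6 = 220 > K1 = 196.
Since the inequalities point opposite ways, species 2 can invade but species 1 cannot.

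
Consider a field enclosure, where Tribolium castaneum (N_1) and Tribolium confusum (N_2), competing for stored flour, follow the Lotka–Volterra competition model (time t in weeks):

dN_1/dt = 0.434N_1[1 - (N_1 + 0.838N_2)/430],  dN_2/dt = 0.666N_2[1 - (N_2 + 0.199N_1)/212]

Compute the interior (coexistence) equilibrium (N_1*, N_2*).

N_1* ≈ 303, N_2* ≈ 152

Setting both brackets to zero gives the nullclines N_1 + 0.838N_2 = 430 and 0.199N_1 + N_2 = 212.
Substituting N_2 = 212 - 0.199N_1 into the first: N_1(1 - 0.838·0.199) = 430 - 0.838·212.
So N_1* = 252/0.833 = 303, and then N_2* = 212 - 0.199·303 = 152.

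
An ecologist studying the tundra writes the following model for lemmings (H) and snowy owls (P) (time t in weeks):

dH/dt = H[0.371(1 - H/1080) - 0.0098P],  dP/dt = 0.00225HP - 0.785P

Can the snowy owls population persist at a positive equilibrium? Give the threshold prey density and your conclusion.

Threshold H = 349; K > 349, so yes, the predator persists.

The predator equation gives dP/dt > 0 only when H > 0.785/0.00225 = 349.
Without the predator, H → K = 1080. Since 1080 > 349, the predator can invade and persist.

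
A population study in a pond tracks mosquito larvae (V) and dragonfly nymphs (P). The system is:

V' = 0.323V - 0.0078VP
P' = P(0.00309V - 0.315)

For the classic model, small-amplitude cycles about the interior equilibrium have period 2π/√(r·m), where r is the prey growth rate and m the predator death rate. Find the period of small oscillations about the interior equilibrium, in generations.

T ≈ 19.7 generations

Here r = 0.323 and m = 0.315, so r·m = 0.102.
ω = √0.102 = 0.319 per generation, hence T = 2π/ω ≈ 19.7 generations.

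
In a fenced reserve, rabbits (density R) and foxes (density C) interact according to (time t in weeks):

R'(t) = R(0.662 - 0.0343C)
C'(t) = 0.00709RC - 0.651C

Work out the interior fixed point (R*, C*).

Set dC/dt = 0 with C > 0: 0.00709R - 0.651 = 0, so R* = 0.651/0.00709 = 91.8.
Set dR/dt = 0 with R > 0: 0.662 - 0.0343C = 0, so C* = 0.662/0.0343 = 19.3.

R* ≈ 91.8, C* ≈ 19.3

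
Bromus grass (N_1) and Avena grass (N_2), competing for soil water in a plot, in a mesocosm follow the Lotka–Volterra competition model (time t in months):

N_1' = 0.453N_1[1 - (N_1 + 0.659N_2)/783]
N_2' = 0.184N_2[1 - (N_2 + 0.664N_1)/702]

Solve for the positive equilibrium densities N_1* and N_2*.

N_1* ≈ 570, N_2* ≈ 324

Setting both brackets to zero gives the nullclines N_1 + 0.659N_2 = 783 and 0.664N_1 + N_2 = 702.
Substituting N_2 = 702 - 0.664N_1 into the first: N_1(1 - 0.659·0.664) = 783 - 0.659·702.
So N_1* = 320/0.562 = 570, and then N_2* = 702 - 0.664·570 = 324.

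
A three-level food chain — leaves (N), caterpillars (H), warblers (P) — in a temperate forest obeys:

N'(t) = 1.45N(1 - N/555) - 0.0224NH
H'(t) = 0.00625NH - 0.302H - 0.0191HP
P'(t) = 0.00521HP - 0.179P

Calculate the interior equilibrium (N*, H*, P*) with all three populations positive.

From dP/dt = 0: 0.00521H* = 0.179, so H* = 34.4.
From dN/dt = 0: 1.45(1 - N*/555) = 0.0224·34.4, giving N* = 555·(1 - 0.531) = 260.
From dH/dt = 0: 0.00625·260 - 0.302 = 0.0191P*, so P* = 1.33/0.0191 = 69.4.

N* ≈ 260, H* ≈ 34.4, P* ≈ 69.4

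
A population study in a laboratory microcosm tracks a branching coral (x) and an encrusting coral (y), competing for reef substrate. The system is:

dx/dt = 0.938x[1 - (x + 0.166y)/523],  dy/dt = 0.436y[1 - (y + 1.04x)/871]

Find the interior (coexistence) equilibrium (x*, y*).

Setting both brackets to zero gives the nullclines x + 0.166y = 523 and 1.04x + y = 871.
Substituting y = 871 - 1.04x into the first: x(1 - 0.166·1.04) = 523 - 0.166·871.
So x* = 378/0.827 = 457, and then y* = 871 - 1.04·457 = 395.

x* ≈ 457, y* ≈ 395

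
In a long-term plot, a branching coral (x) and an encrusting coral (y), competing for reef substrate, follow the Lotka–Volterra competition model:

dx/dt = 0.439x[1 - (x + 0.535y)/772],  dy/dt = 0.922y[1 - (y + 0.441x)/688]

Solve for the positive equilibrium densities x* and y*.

x* ≈ 529, y* ≈ 455

Setting both brackets to zero gives the nullclines x + 0.535y = 772 and 0.441x + y = 688.
Substituting y = 688 - 0.441x into the first: x(1 - 0.535·0.441) = 772 - 0.535·688.
So x* = 404/0.764 = 529, and then y* = 688 - 0.441·529 = 455.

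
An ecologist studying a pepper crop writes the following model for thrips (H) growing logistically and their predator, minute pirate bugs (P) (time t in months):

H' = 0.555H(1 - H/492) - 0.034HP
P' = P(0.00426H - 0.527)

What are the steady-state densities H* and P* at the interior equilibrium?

From dP/dt = 0 with P > 0: 0.00426H* = 0.527, so H* = 124.
Substitute into dH/dt = 0: 0.555(1 - 124/492) = 0.034P*.
The bracket is 0.749, giving P* = 0.415/0.034 = 12.2.

H* ≈ 124, P* ≈ 12.2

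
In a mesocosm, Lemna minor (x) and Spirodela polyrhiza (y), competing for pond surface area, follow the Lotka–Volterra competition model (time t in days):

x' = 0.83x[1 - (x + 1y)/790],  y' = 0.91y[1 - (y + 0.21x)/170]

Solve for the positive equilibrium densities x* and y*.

Setting both brackets to zero gives the nullclines x + 1y = 790 and 0.21x + y = 170.
Substituting y = 170 - 0.21x into the first: x(1 - 1·0.21) = 790 - 1·170.
So x* = 620/0.79 = 785, and then y* = 170 - 0.21·785 = 5.19.

x* ≈ 785, y* ≈ 5.19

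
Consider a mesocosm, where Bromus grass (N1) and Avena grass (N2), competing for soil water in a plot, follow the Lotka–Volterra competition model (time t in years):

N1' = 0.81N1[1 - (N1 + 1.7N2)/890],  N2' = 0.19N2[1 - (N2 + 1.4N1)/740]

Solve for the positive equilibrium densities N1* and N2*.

Setting both brackets to zero gives the nullclines N1 + 1.7N2 = 890 and 1.4N1 + N2 = 740.
Substituting N2 = 740 - 1.4N1 into the first: N1(1 - 1.7·1.4) = 890 - 1.7·740.
So N1* = -368/-1.38 = 267, and then N2* = 740 - 1.4·267 = 367.

N1* ≈ 267, N2* ≈ 367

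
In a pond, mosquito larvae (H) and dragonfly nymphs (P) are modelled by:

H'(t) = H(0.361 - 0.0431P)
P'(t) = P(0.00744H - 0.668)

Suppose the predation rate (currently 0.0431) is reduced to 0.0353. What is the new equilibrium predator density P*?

At the interior fixed point, setting dH/dt = 0 with H > 0 fixes P* = (prey growth rate)/(HP coefficient) — independent of the other coefficients.
With the change, P* = 0.361/0.0353 = 10.2; it rises from 8.38.

P* ≈ 10.2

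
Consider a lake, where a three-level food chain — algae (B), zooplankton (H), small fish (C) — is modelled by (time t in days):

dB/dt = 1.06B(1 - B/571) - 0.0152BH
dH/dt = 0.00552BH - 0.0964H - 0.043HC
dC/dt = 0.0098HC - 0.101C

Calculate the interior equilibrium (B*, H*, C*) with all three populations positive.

From dC/dt = 0: 0.0098H* = 0.101, so H* = 10.3.
From dB/dt = 0: 1.06(1 - B*/571) = 0.0152·10.3, giving B* = 571·(1 - 0.148) = 487.
From dH/dt = 0: 0.00552·487 - 0.0964 = 0.043C*, so C* = 2.59/0.043 = 60.2.

B* ≈ 487, H* ≈ 10.3, C* ≈ 60.2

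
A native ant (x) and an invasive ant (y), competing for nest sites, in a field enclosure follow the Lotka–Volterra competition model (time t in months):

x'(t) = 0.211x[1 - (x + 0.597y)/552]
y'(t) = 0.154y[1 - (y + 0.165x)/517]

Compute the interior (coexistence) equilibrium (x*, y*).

x* ≈ 270, y* ≈ 472

Setting both brackets to zero gives the nullclines x + 0.597y = 552 and 0.165x + y = 517.
Substituting y = 517 - 0.165x into the first: x(1 - 0.597·0.165) = 552 - 0.597·517.
So x* = 243/0.901 = 270, and then y* = 517 - 0.165·270 = 472.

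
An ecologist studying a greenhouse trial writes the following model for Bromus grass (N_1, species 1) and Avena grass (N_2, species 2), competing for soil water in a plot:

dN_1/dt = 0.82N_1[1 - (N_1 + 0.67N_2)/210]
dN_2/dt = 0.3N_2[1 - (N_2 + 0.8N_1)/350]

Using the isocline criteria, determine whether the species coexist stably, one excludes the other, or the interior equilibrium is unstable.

species 2 excludes species 1

Compare the nullcline intercepts: K1/α12 = 210/0.67 = 313 < K2 = 350; K2/α21 = 350/0.8 = 438 > K1 = 210.
Since the inequalities point opposite ways, species 2 can invade but species 1 cannot.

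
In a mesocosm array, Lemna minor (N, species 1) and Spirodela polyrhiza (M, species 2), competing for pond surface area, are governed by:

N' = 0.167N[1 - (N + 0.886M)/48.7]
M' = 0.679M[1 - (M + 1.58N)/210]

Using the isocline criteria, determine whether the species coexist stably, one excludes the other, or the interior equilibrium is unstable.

Compare the nullcline intercepts: K1/α12 = 48.7/0.886 = 55 < K2 = 210; K2/α21 = 210/1.58 = 133 > K1 = 48.7.
Since the inequalities point opposite ways, species 2 can invade but species 1 cannot.

species 2 excludes species 1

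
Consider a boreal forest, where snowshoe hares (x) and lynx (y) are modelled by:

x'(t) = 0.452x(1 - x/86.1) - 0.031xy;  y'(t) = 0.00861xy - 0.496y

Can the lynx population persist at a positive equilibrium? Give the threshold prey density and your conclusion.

Threshold x = 57.6; K > 57.6, so yes, the predator persists.

The predator equation gives dy/dt > 0 only when x > 0.496/0.00861 = 57.6.
Without the predator, x → K = 86.1. Since 86.1 > 57.6, the predator can invade and persist.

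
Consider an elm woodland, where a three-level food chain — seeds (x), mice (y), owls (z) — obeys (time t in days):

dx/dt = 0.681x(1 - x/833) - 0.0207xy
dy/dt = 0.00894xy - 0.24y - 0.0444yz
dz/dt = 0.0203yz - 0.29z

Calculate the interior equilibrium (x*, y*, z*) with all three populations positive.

From dz/dt = 0: 0.0203y* = 0.29, so y* = 14.3.
From dx/dt = 0: 0.681(1 - x*/833) = 0.0207·14.3, giving x* = 833·(1 - 0.434) = 471.
From dy/dt = 0: 0.00894·471 - 0.24 = 0.0444z*, so z* = 3.97/0.0444 = 89.5.

x* ≈ 471, y* ≈ 14.3, z* ≈ 89.5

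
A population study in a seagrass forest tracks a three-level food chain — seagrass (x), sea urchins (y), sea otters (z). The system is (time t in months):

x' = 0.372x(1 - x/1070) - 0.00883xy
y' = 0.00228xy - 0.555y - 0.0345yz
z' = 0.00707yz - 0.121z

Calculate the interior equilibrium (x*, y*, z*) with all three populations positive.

x* ≈ 635, y* ≈ 17.1, z* ≈ 25.9

From dz/dt = 0: 0.00707y* = 0.121, so y* = 17.1.
From dx/dt = 0: 0.372(1 - x*/1070) = 0.00883·17.1, giving x* = 1070·(1 - 0.406) = 635.
From dy/dt = 0: 0.00228·635 - 0.555 = 0.0345z*, so z* = 0.894/0.0345 = 25.9.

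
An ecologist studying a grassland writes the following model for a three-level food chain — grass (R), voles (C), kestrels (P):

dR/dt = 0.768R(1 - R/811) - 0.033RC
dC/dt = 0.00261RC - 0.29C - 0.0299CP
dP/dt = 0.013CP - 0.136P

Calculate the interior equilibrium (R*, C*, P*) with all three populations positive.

From dP/dt = 0: 0.013C* = 0.136, so C* = 10.5.
From dR/dt = 0: 0.768(1 - R*/811) = 0.033·10.5, giving R* = 811·(1 - 0.45) = 446.
From dC/dt = 0: 0.00261·446 - 0.29 = 0.0299P*, so P* = 0.875/0.0299 = 29.3.

R* ≈ 446, C* ≈ 10.5, P* ≈ 29.3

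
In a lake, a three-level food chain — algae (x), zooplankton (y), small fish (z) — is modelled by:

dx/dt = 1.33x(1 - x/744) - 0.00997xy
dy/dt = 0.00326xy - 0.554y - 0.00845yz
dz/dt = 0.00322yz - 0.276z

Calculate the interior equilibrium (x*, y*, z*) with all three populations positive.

From dz/dt = 0: 0.00322y* = 0.276, so y* = 85.7.
From dx/dt = 0: 1.33(1 - x*/744) = 0.00997·85.7, giving x* = 744·(1 - 0.643) = 266.
From dy/dt = 0: 0.00326·266 - 0.554 = 0.00845z*, so z* = 0.313/0.00845 = 37.

x* ≈ 266, y* ≈ 85.7, z* ≈ 37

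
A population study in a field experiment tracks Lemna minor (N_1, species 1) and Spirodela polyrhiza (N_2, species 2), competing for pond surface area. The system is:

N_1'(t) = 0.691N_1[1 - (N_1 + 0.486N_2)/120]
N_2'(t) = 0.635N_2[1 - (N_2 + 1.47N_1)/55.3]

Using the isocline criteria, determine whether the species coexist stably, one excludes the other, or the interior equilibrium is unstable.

Compare the nullcline intercepts: K1/α12 = 120/0.486 = 247 > K2 = 55.3; K2/α21 = 55.3/1.47 = 37.6 < K1 = 120.
Since the inequalities point opposite ways, species 1 can invade but species 2 cannot.

species 1 excludes species 2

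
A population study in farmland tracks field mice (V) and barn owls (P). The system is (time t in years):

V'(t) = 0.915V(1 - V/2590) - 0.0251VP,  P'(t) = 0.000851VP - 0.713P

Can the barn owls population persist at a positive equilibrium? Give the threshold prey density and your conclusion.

Threshold V = 838; K > 838, so yes, the predator persists.

The predator equation gives dP/dt > 0 only when V > 0.713/0.000851 = 838.
Without the predator, V → K = 2590. Since 2590 > 838, the predator can invade and persist.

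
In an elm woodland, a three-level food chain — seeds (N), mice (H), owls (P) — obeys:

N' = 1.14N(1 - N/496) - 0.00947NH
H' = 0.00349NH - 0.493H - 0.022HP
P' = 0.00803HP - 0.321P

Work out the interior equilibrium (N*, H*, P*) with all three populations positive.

N* ≈ 331, H* ≈ 40, P* ≈ 30.1

From dP/dt = 0: 0.00803H* = 0.321, so H* = 40.
From dN/dt = 0: 1.14(1 - N*/496) = 0.00947·40, giving N* = 496·(1 - 0.332) = 331.
From dH/dt = 0: 0.00349·331 - 0.493 = 0.022P*, so P* = 0.663/0.022 = 30.1.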